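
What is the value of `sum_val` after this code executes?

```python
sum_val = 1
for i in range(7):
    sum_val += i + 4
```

Let's trace through this code step by step.

Initialize: sum_val = 1
Entering loop: for i in range(7):

After execution: sum_val = 50
50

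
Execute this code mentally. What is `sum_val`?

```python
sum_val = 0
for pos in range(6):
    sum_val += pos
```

Let's trace through this code step by step.

Initialize: sum_val = 0
Entering loop: for pos in range(6):

After execution: sum_val = 15
15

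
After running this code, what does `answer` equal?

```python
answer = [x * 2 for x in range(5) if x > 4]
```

Let's trace through this code step by step.

Initialize: answer = [x * 2 for x in range(5) if x > 4]

After execution: answer = []
[]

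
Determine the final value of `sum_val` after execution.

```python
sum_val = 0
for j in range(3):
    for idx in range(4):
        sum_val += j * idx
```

Let's trace through this code step by step.

Initialize: sum_val = 0
Entering loop: for j in range(3):

After execution: sum_val = 18
18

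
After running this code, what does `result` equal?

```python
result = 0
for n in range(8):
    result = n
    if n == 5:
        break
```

Let's trace through this code step by step.

Initialize: result = 0
Entering loop: for n in range(8):

After execution: result = 5
5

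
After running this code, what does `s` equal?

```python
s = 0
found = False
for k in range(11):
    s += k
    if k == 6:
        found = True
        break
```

Let's trace through this code step by step.

Initialize: s = 0
Initialize: found = False
Entering loop: for k in range(11):

After execution: s = 21
21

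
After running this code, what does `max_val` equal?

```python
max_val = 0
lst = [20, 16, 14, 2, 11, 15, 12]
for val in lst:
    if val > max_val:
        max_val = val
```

Let's trace through this code step by step.

Initialize: max_val = 0
Initialize: lst = [20, 16, 14, 2, 11, 15, 12]
Entering loop: for val in lst:

After execution: max_val = 20
20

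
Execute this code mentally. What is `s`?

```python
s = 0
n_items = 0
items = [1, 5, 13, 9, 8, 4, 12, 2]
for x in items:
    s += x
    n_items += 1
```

Let's trace through this code step by step.

Initialize: s = 0
Initialize: n_items = 0
Initialize: items = [1, 5, 13, 9, 8, 4, 12, 2]
Entering loop: for x in items:

After execution: s = 54
54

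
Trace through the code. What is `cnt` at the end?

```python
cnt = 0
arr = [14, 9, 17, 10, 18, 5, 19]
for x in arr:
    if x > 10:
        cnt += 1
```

Let's trace through this code step by step.

Initialize: cnt = 0
Initialize: arr = [14, 9, 17, 10, 18, 5, 19]
Entering loop: for x in arr:

After execution: cnt = 4
4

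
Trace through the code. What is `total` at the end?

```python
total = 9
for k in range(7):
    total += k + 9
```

Let's trace through this code step by step.

Initialize: total = 9
Entering loop: for k in range(7):

After execution: total = 93
93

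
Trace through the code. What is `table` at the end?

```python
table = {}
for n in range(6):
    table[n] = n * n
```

Let's trace through this code step by step.

Initialize: table = {}
Entering loop: for n in range(6):

After execution: table = {0: 0, 1: 1, 2: 4, 3: 9, 4: 16, 5: 25}
{0: 0, 1: 1, 2: 4, 3: 9, 4: 16, 5: 25}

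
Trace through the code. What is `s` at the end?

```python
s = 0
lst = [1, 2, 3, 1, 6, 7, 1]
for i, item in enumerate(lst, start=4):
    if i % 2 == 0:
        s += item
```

Let's trace through this code step by step.

Initialize: s = 0
Initialize: lst = [1, 2, 3, 1, 6, 7, 1]
Entering loop: for i, item in enumerate(lst, start=4):

After execution: s = 11
11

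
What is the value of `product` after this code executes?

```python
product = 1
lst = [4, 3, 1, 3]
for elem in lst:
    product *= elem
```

Let's trace through this code step by step.

Initialize: product = 1
Initialize: lst = [4, 3, 1, 3]
Entering loop: for elem in lst:

After execution: product = 36
36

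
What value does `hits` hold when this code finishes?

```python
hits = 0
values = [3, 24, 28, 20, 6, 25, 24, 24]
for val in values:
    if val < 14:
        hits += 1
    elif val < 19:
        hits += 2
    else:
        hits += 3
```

Let's trace through this code step by step.

Initialize: hits = 0
Initialize: values = [3, 24, 28, 20, 6, 25, 24, 24]
Entering loop: for val in values:

After execution: hits = 20
20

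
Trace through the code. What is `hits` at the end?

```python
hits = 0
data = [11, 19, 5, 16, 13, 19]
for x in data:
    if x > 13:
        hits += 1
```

Let's trace through this code step by step.

Initialize: hits = 0
Initialize: data = [11, 19, 5, 16, 13, 19]
Entering loop: for x in data:

After execution: hits = 3
3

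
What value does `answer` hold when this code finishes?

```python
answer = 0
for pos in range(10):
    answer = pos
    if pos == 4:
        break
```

Let's trace through this code step by step.

Initialize: answer = 0
Entering loop: for pos in range(10):

After execution: answer = 4
4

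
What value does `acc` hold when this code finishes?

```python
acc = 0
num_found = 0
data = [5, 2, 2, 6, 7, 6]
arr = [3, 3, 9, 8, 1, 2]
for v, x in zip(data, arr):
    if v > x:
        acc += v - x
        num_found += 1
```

Let's trace through this code step by step.

Initialize: acc = 0
Initialize: num_found = 0
Initialize: data = [5, 2, 2, 6, 7, 6]
Initialize: arr = [3, 3, 9, 8, 1, 2]
Entering loop: for v, x in zip(data, arr):

After execution: acc = 12
12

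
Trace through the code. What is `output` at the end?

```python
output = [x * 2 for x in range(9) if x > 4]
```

Let's trace through this code step by step.

Initialize: output = [x * 2 for x in range(9) if x > 4]

After execution: output = [10, 12, 14, 16]
[10, 12, 14, 16]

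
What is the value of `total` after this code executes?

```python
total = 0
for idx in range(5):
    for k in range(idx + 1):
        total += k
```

Let's trace through this code step by step.

Initialize: total = 0
Entering loop: for idx in range(5):

After execution: total = 20
20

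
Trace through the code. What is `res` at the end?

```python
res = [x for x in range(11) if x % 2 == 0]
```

Let's trace through this code step by step.

Initialize: res = [x for x in range(11) if x % 2 == 0]

After execution: res = [0, 2, 4, 6, 8, 10]
[0, 2, 4, 6, 8, 10]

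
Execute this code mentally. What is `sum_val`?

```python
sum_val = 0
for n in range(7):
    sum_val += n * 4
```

Let's trace through this code step by step.

Initialize: sum_val = 0
Entering loop: for n in range(7):

After execution: sum_val = 84
84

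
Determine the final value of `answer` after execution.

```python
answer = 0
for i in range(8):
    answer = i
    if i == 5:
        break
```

Let's trace through this code step by step.

Initialize: answer = 0
Entering loop: for i in range(8):

After execution: answer = 5
5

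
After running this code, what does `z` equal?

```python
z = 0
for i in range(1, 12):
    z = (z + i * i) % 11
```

Let's trace through this code step by step.

Initialize: z = 0
Entering loop: for i in range(1, 12):

After execution: z = 0
0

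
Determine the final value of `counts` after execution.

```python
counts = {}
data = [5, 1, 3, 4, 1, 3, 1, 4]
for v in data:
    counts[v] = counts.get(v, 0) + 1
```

Let's trace through this code step by step.

Initialize: counts = {}
Initialize: data = [5, 1, 3, 4, 1, 3, 1, 4]
Entering loop: for v in data:

After execution: counts = {5: 1, 1: 3, 3: 2, 4: 2}
{5: 1, 1: 3, 3: 2, 4: 2}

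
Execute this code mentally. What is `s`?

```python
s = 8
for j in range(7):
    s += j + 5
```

Let's trace through this code step by step.

Initialize: s = 8
Entering loop: for j in range(7):

After execution: s = 64
64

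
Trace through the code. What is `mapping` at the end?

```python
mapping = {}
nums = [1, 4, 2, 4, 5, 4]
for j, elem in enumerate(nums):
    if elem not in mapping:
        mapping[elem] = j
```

Let's trace through this code step by step.

Initialize: mapping = {}
Initialize: nums = [1, 4, 2, 4, 5, 4]
Entering loop: for j, elem in enumerate(nums):

After execution: mapping = {1: 0, 4: 1, 2: 2, 5: 4}
{1: 0, 4: 1, 2: 2, 5: 4}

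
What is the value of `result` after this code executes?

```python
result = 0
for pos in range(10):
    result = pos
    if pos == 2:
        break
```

Let's trace through this code step by step.

Initialize: result = 0
Entering loop: for pos in range(10):

After execution: result = 2
2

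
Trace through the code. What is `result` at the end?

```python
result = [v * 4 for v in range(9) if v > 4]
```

Let's trace through this code step by step.

Initialize: result = [v * 4 for v in range(9) if v > 4]

After execution: result = [20, 24, 28, 32]
[20, 24, 28, 32]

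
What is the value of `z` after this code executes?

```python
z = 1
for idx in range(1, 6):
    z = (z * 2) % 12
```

Let's trace through this code step by step.

Initialize: z = 1
Entering loop: for idx in range(1, 6):

After execution: z = 8
8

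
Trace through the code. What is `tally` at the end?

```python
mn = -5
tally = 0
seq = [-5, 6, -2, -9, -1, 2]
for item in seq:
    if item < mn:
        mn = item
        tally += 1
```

Let's trace through this code step by step.

Initialize: mn = -5
Initialize: tally = 0
Initialize: seq = [-5, 6, -2, -9, -1, 2]
Entering loop: for item in seq:

After execution: tally = 1
1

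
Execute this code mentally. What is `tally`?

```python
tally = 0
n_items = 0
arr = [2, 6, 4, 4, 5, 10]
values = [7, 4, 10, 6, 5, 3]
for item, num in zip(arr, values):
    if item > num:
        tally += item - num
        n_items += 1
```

Let's trace through this code step by step.

Initialize: tally = 0
Initialize: n_items = 0
Initialize: arr = [2, 6, 4, 4, 5, 10]
Initialize: values = [7, 4, 10, 6, 5, 3]
Entering loop: for item, num in zip(arr, values):

After execution: tally = 9
9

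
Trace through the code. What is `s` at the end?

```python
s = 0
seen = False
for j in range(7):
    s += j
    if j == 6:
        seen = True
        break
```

Let's trace through this code step by step.

Initialize: s = 0
Initialize: seen = False
Entering loop: for j in range(7):

After execution: s = 21
21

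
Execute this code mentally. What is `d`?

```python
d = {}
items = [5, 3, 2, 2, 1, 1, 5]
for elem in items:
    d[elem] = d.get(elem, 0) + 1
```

Let's trace through this code step by step.

Initialize: d = {}
Initialize: items = [5, 3, 2, 2, 1, 1, 5]
Entering loop: for elem in items:

After execution: d = {5: 2, 3: 1, 2: 2, 1: 2}
{5: 2, 3: 1, 2: 2, 1: 2}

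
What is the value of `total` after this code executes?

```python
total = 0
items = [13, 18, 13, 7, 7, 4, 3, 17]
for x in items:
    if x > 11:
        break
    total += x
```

Let's trace through this code step by step.

Initialize: total = 0
Initialize: items = [13, 18, 13, 7, 7, 4, 3, 17]
Entering loop: for x in items:

After execution: total = 0
0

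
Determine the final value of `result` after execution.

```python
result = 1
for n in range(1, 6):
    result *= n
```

Let's trace through this code step by step.

Initialize: result = 1
Entering loop: for n in range(1, 6):

After execution: result = 120
120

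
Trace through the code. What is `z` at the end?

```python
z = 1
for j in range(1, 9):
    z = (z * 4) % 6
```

Let's trace through this code step by step.

Initialize: z = 1
Entering loop: for j in range(1, 9):

After execution: z = 4
4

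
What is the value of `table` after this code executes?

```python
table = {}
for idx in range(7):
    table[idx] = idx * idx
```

Let's trace through this code step by step.

Initialize: table = {}
Entering loop: for idx in range(7):

After execution: table = {0: 0, 1: 1, 2: 4, 3: 9, 4: 16, 5: 25, 6: 36}
{0: 0, 1: 1, 2: 4, 3: 9, 4: 16, 5: 25, 6: 36}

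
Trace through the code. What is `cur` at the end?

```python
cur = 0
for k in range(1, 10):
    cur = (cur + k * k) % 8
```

Let's trace through this code step by step.

Initialize: cur = 0
Entering loop: for k in range(1, 10):

After execution: cur = 5
5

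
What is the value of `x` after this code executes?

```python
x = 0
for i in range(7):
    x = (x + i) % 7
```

Let's trace through this code step by step.

Initialize: x = 0
Entering loop: for i in range(7):

After execution: x = 0
0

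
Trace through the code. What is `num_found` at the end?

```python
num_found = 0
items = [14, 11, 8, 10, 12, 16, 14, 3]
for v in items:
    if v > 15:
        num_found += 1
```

Let's trace through this code step by step.

Initialize: num_found = 0
Initialize: items = [14, 11, 8, 10, 12, 16, 14, 3]
Entering loop: for v in items:

After execution: num_found = 1
1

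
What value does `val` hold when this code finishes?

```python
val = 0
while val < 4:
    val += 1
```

Let's trace through this code step by step.

Initialize: val = 0
Entering loop: while val < 4:

After execution: val = 4
4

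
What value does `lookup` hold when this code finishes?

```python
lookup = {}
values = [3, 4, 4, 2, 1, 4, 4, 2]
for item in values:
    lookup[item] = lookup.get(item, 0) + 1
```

Let's trace through this code step by step.

Initialize: lookup = {}
Initialize: values = [3, 4, 4, 2, 1, 4, 4, 2]
Entering loop: for item in values:

After execution: lookup = {3: 1, 4: 4, 2: 2, 1: 1}
{3: 1, 4: 4, 2: 2, 1: 1}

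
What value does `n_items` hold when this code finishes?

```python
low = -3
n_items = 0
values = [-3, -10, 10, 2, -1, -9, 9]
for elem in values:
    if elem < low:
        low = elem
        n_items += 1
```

Let's trace through this code step by step.

Initialize: low = -3
Initialize: n_items = 0
Initialize: values = [-3, -10, 10, 2, -1, -9, 9]
Entering loop: for elem in values:

After execution: n_items = 1
1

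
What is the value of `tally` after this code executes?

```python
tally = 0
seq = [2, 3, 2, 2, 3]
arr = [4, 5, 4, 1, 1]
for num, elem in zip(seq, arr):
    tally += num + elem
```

Let's trace through this code step by step.

Initialize: tally = 0
Initialize: seq = [2, 3, 2, 2, 3]
Initialize: arr = [4, 5, 4, 1, 1]
Entering loop: for num, elem in zip(seq, arr):

After execution: tally = 27
27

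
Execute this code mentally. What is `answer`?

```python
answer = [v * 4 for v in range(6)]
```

Let's trace through this code step by step.

Initialize: answer = [v * 4 for v in range(6)]

After execution: answer = [0, 4, 8, 12, 16, 20]
[0, 4, 8, 12, 16, 20]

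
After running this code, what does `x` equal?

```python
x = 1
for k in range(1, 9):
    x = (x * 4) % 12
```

Let's trace through this code step by step.

Initialize: x = 1
Entering loop: for k in range(1, 9):

After execution: x = 4
4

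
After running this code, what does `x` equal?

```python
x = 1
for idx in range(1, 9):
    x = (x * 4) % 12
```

Let's trace through this code step by step.

Initialize: x = 1
Entering loop: for idx in range(1, 9):

After execution: x = 4
4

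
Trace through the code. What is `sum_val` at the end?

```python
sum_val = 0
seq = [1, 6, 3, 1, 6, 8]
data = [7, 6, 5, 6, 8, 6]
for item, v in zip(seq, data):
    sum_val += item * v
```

Let's trace through this code step by step.

Initialize: sum_val = 0
Initialize: seq = [1, 6, 3, 1, 6, 8]
Initialize: data = [7, 6, 5, 6, 8, 6]
Entering loop: for item, v in zip(seq, data):

After execution: sum_val = 160
160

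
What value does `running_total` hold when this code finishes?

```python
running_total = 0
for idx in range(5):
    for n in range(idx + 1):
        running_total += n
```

Let's trace through this code step by step.

Initialize: running_total = 0
Entering loop: for idx in range(5):

After execution: running_total = 20
20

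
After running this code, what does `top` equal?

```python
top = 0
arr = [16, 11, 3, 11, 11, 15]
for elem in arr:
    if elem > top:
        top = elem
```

Let's trace through this code step by step.

Initialize: top = 0
Initialize: arr = [16, 11, 3, 11, 11, 15]
Entering loop: for elem in arr:

After execution: top = 16
16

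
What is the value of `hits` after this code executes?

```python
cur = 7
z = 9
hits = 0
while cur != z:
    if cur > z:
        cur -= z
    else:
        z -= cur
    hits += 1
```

Let's trace through this code step by step.

Initialize: cur = 7
Initialize: z = 9
Initialize: hits = 0
Entering loop: while cur != z:

After execution: hits = 5
5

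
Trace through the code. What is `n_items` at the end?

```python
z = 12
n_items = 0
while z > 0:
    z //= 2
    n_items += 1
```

Let's trace through this code step by step.

Initialize: z = 12
Initialize: n_items = 0
Entering loop: while z > 0:

After execution: n_items = 4
4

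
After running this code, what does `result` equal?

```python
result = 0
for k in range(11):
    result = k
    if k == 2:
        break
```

Let's trace through this code step by step.

Initialize: result = 0
Entering loop: for k in range(11):

After execution: result = 2
2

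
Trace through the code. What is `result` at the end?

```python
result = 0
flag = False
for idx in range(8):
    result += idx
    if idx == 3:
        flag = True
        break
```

Let's trace through this code step by step.

Initialize: result = 0
Initialize: flag = False
Entering loop: for idx in range(8):

After execution: result = 6
6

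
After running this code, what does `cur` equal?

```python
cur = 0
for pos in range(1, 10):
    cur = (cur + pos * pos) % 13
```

Let's trace through this code step by step.

Initialize: cur = 0
Entering loop: for pos in range(1, 10):

After execution: cur = 12
12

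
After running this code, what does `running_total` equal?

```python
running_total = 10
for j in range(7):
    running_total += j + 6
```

Let's trace through this code step by step.

Initialize: running_total = 10
Entering loop: for j in range(7):

After execution: running_total = 73
73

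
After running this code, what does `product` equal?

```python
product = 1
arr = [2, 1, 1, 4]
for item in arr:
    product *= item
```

Let's trace through this code step by step.

Initialize: product = 1
Initialize: arr = [2, 1, 1, 4]
Entering loop: for item in arr:

After execution: product = 8
8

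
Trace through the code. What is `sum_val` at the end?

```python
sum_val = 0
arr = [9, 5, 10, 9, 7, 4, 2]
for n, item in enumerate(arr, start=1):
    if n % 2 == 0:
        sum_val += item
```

Let's trace through this code step by step.

Initialize: sum_val = 0
Initialize: arr = [9, 5, 10, 9, 7, 4, 2]
Entering loop: for n, item in enumerate(arr, start=1):

After execution: sum_val = 18
18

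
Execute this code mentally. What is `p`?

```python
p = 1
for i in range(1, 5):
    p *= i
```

Let's trace through this code step by step.

Initialize: p = 1
Entering loop: for i in range(1, 5):

After execution: p = 24
24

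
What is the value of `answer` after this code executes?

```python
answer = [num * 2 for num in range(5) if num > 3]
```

Let's trace through this code step by step.

Initialize: answer = [num * 2 for num in range(5) if num > 3]

After execution: answer = [8]
[8]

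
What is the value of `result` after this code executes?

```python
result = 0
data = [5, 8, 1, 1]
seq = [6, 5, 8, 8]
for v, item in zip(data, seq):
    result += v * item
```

Let's trace through this code step by step.

Initialize: result = 0
Initialize: data = [5, 8, 1, 1]
Initialize: seq = [6, 5, 8, 8]
Entering loop: for v, item in zip(data, seq):

After execution: result = 86
86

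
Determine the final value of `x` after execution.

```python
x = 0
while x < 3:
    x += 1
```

Let's trace through this code step by step.

Initialize: x = 0
Entering loop: while x < 3:

After execution: x = 3
3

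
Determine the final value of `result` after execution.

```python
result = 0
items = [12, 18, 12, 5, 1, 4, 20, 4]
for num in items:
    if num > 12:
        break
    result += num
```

Let's trace through this code step by step.

Initialize: result = 0
Initialize: items = [12, 18, 12, 5, 1, 4, 20, 4]
Entering loop: for num in items:

After execution: result = 12
12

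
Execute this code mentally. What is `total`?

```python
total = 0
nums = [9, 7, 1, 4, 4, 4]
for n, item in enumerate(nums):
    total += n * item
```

Let's trace through this code step by step.

Initialize: total = 0
Initialize: nums = [9, 7, 1, 4, 4, 4]
Entering loop: for n, item in enumerate(nums):

After execution: total = 57
57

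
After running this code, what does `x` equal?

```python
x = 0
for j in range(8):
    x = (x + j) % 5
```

Let's trace through this code step by step.

Initialize: x = 0
Entering loop: for j in range(8):

After execution: x = 3
3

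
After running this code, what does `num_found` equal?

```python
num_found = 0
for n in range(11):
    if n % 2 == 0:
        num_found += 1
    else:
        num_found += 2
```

Let's trace through this code step by step.

Initialize: num_found = 0
Entering loop: for n in range(11):

After execution: num_found = 16
16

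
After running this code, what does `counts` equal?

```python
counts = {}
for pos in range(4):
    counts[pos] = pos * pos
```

Let's trace through this code step by step.

Initialize: counts = {}
Entering loop: for pos in range(4):

After execution: counts = {0: 0, 1: 1, 2: 4, 3: 9}
{0: 0, 1: 1, 2: 4, 3: 9}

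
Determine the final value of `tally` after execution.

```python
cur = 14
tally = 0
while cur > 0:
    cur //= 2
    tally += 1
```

Let's trace through this code step by step.

Initialize: cur = 14
Initialize: tally = 0
Entering loop: while cur > 0:

After execution: tally = 4
4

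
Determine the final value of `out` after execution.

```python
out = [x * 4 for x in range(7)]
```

Let's trace through this code step by step.

Initialize: out = [x * 4 for x in range(7)]

After execution: out = [0, 4, 8, 12, 16, 20, 24]
[0, 4, 8, 12, 16, 20, 24]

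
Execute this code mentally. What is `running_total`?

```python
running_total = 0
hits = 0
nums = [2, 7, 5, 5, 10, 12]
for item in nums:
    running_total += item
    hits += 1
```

Let's trace through this code step by step.

Initialize: running_total = 0
Initialize: hits = 0
Initialize: nums = [2, 7, 5, 5, 10, 12]
Entering loop: for item in nums:

After execution: running_total = 41
41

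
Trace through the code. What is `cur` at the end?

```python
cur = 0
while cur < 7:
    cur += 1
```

Let's trace through this code step by step.

Initialize: cur = 0
Entering loop: while cur < 7:

After execution: cur = 7
7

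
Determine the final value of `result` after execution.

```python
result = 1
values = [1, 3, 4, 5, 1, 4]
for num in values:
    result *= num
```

Let's trace through this code step by step.

Initialize: result = 1
Initialize: values = [1, 3, 4, 5, 1, 4]
Entering loop: for num in values:

After execution: result = 240
240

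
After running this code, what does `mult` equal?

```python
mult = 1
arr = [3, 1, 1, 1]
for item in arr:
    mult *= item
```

Let's trace through this code step by step.

Initialize: mult = 1
Initialize: arr = [3, 1, 1, 1]
Entering loop: for item in arr:

After execution: mult = 3
3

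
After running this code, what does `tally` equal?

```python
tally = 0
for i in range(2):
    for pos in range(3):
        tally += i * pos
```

Let's trace through this code step by step.

Initialize: tally = 0
Entering loop: for i in range(2):

After execution: tally = 3
3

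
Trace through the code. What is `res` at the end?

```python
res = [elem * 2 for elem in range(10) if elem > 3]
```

Let's trace through this code step by step.

Initialize: res = [elem * 2 for elem in range(10) if elem > 3]

After execution: res = [8, 10, 12, 14, 16, 18]
[8, 10, 12, 14, 16, 18]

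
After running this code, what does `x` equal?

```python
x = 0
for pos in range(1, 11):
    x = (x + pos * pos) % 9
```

Let's trace through this code step by step.

Initialize: x = 0
Entering loop: for pos in range(1, 11):

After execution: x = 7
7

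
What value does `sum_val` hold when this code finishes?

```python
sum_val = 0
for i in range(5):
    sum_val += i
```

Let's trace through this code step by step.

Initialize: sum_val = 0
Entering loop: for i in range(5):

After execution: sum_val = 10
10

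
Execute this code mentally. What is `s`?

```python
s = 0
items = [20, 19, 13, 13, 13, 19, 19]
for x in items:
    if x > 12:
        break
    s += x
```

Let's trace through this code step by step.

Initialize: s = 0
Initialize: items = [20, 19, 13, 13, 13, 19, 19]
Entering loop: for x in items:

After execution: s = 0
0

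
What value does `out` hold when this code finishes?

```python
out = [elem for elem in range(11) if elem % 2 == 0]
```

Let's trace through this code step by step.

Initialize: out = [elem for elem in range(11) if elem % 2 == 0]

After execution: out = [0, 2, 4, 6, 8, 10]
[0, 2, 4, 6, 8, 10]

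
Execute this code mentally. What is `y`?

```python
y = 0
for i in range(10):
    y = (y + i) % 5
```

Let's trace through this code step by step.

Initialize: y = 0
Entering loop: for i in range(10):

After execution: y = 0
0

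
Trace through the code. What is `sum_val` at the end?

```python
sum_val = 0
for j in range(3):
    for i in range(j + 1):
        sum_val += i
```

Let's trace through this code step by step.

Initialize: sum_val = 0
Entering loop: for j in range(3):

After execution: sum_val = 4
4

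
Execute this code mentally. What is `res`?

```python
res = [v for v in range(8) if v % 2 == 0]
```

Let's trace through this code step by step.

Initialize: res = [v for v in range(8) if v % 2 == 0]

After execution: res = [0, 2, 4, 6]
[0, 2, 4, 6]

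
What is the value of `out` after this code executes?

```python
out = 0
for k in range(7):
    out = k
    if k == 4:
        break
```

Let's trace through this code step by step.

Initialize: out = 0
Entering loop: for k in range(7):

After execution: out = 4
4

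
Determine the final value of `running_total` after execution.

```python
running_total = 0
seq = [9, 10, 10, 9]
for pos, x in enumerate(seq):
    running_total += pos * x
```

Let's trace through this code step by step.

Initialize: running_total = 0
Initialize: seq = [9, 10, 10, 9]
Entering loop: for pos, x in enumerate(seq):

After execution: running_total = 57
57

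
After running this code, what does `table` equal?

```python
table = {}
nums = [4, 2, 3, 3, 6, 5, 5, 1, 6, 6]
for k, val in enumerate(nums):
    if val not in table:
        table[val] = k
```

Let's trace through this code step by step.

Initialize: table = {}
Initialize: nums = [4, 2, 3, 3, 6, 5, 5, 1, 6, 6]
Entering loop: for k, val in enumerate(nums):

After execution: table = {4: 0, 2: 1, 3: 2, 6: 4, 5: 5, 1: 7}
{4: 0, 2: 1, 3: 2, 6: 4, 5: 5, 1: 7}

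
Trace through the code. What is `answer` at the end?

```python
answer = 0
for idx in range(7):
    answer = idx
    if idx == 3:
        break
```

Let's trace through this code step by step.

Initialize: answer = 0
Entering loop: for idx in range(7):

After execution: answer = 3
3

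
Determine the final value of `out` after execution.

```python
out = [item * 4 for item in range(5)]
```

Let's trace through this code step by step.

Initialize: out = [item * 4 for item in range(5)]

After execution: out = [0, 4, 8, 12, 16]
[0, 4, 8, 12, 16]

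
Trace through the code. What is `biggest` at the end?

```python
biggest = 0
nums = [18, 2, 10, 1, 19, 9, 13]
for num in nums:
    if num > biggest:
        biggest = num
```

Let's trace through this code step by step.

Initialize: biggest = 0
Initialize: nums = [18, 2, 10, 1, 19, 9, 13]
Entering loop: for num in nums:

After execution: biggest = 19
19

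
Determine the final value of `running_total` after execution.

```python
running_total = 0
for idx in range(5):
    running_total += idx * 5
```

Let's trace through this code step by step.

Initialize: running_total = 0
Entering loop: for idx in range(5):

After execution: running_total = 50
50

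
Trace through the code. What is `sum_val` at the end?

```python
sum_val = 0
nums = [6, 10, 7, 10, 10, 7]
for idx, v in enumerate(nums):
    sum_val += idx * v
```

Let's trace through this code step by step.

Initialize: sum_val = 0
Initialize: nums = [6, 10, 7, 10, 10, 7]
Entering loop: for idx, v in enumerate(nums):

After execution: sum_val = 129
129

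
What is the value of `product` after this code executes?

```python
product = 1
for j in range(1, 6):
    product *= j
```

Let's trace through this code step by step.

Initialize: product = 1
Entering loop: for j in range(1, 6):

After execution: product = 120
120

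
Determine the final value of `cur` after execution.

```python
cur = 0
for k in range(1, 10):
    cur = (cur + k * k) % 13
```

Let's trace through this code step by step.

Initialize: cur = 0
Entering loop: for k in range(1, 10):

After execution: cur = 12
12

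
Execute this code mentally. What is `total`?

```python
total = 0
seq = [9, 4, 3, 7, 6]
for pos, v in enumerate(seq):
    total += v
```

Let's trace through this code step by step.

Initialize: total = 0
Initialize: seq = [9, 4, 3, 7, 6]
Entering loop: for pos, v in enumerate(seq):

After execution: total = 29
29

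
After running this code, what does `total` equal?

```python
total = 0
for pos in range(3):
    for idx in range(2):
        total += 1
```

Let's trace through this code step by step.

Initialize: total = 0
Entering loop: for pos in range(3):

After execution: total = 6
6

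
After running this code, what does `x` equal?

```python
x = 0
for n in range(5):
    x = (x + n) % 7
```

Let's trace through this code step by step.

Initialize: x = 0
Entering loop: for n in range(5):

After execution: x = 3
3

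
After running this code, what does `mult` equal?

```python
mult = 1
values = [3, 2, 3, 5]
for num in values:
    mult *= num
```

Let's trace through this code step by step.

Initialize: mult = 1
Initialize: values = [3, 2, 3, 5]
Entering loop: for num in values:

After execution: mult = 90
90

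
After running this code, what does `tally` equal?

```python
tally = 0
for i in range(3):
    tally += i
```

Let's trace through this code step by step.

Initialize: tally = 0
Entering loop: for i in range(3):

After execution: tally = 3
3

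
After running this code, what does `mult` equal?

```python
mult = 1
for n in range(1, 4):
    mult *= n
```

Let's trace through this code step by step.

Initialize: mult = 1
Entering loop: for n in range(1, 4):

After execution: mult = 6
6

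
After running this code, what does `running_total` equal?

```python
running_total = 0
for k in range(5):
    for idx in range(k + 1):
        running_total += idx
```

Let's trace through this code step by step.

Initialize: running_total = 0
Entering loop: for k in range(5):

After execution: running_total = 20
20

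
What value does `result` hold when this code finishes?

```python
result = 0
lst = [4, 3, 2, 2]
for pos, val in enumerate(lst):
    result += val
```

Let's trace through this code step by step.

Initialize: result = 0
Initialize: lst = [4, 3, 2, 2]
Entering loop: for pos, val in enumerate(lst):

After execution: result = 11
11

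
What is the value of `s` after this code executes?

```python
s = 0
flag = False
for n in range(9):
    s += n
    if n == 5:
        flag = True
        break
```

Let's trace through this code step by step.

Initialize: s = 0
Initialize: flag = False
Entering loop: for n in range(9):

After execution: s = 15
15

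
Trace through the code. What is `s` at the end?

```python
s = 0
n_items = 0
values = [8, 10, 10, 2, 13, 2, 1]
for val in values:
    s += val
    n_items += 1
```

Let's trace through this code step by step.

Initialize: s = 0
Initialize: n_items = 0
Initialize: values = [8, 10, 10, 2, 13, 2, 1]
Entering loop: for val in values:

After execution: s = 46
46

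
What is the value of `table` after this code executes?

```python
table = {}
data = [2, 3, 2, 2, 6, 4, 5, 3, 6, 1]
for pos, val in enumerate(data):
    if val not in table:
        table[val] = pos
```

Let's trace through this code step by step.

Initialize: table = {}
Initialize: data = [2, 3, 2, 2, 6, 4, 5, 3, 6, 1]
Entering loop: for pos, val in enumerate(data):

After execution: table = {2: 0, 3: 1, 6: 4, 4: 5, 5: 6, 1: 9}
{2: 0, 3: 1, 6: 4, 4: 5, 5: 6, 1: 9}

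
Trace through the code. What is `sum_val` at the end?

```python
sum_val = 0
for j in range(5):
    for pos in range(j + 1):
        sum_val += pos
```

Let's trace through this code step by step.

Initialize: sum_val = 0
Entering loop: for j in range(5):

After execution: sum_val = 20
20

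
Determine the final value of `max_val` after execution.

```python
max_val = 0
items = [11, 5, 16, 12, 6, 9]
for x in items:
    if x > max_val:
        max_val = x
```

Let's trace through this code step by step.

Initialize: max_val = 0
Initialize: items = [11, 5, 16, 12, 6, 9]
Entering loop: for x in items:

After execution: max_val = 16
16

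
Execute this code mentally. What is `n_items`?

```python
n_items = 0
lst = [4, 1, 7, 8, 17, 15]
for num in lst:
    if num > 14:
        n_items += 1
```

Let's trace through this code step by step.

Initialize: n_items = 0
Initialize: lst = [4, 1, 7, 8, 17, 15]
Entering loop: for num in lst:

After execution: n_items = 2
2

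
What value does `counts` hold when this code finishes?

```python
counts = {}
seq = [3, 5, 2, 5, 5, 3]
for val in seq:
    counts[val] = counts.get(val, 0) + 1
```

Let's trace through this code step by step.

Initialize: counts = {}
Initialize: seq = [3, 5, 2, 5, 5, 3]
Entering loop: for val in seq:

After execution: counts = {3: 2, 5: 3, 2: 1}
{3: 2, 5: 3, 2: 1}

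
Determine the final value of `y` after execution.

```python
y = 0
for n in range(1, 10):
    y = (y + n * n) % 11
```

Let's trace through this code step by step.

Initialize: y = 0
Entering loop: for n in range(1, 10):

After execution: y = 10
10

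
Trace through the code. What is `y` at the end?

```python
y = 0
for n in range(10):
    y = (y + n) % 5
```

Let's trace through this code step by step.

Initialize: y = 0
Entering loop: for n in range(10):

After execution: y = 0
0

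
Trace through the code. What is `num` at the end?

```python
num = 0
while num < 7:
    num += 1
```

Let's trace through this code step by step.

Initialize: num = 0
Entering loop: while num < 7:

After execution: num = 7
7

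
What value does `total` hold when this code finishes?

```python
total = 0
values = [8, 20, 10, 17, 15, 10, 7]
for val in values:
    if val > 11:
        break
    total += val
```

Let's trace through this code step by step.

Initialize: total = 0
Initialize: values = [8, 20, 10, 17, 15, 10, 7]
Entering loop: for val in values:

After execution: total = 8
8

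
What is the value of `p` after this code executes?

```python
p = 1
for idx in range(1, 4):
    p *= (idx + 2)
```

Let's trace through this code step by step.

Initialize: p = 1
Entering loop: for idx in range(1, 4):

After execution: p = 60
60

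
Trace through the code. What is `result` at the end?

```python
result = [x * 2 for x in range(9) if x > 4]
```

Let's trace through this code step by step.

Initialize: result = [x * 2 for x in range(9) if x > 4]

After execution: result = [10, 12, 14, 16]
[10, 12, 14, 16]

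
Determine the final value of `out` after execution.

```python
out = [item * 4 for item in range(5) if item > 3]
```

Let's trace through this code step by step.

Initialize: out = [item * 4 for item in range(5) if item > 3]

After execution: out = [16]
[16]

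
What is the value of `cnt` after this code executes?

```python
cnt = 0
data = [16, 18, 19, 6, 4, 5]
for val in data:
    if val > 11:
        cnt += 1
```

Let's trace through this code step by step.

Initialize: cnt = 0
Initialize: data = [16, 18, 19, 6, 4, 5]
Entering loop: for val in data:

After execution: cnt = 3
3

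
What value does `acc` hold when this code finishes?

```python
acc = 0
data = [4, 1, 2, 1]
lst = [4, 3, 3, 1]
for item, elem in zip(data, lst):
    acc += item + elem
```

Let's trace through this code step by step.

Initialize: acc = 0
Initialize: data = [4, 1, 2, 1]
Initialize: lst = [4, 3, 3, 1]
Entering loop: for item, elem in zip(data, lst):

After execution: acc = 19
19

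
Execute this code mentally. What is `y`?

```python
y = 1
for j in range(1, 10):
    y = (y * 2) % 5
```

Let's trace through this code step by step.

Initialize: y = 1
Entering loop: for j in range(1, 10):

After execution: y = 2
2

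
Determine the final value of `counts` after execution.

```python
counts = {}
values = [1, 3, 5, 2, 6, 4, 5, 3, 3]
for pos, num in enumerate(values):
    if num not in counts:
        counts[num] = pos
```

Let's trace through this code step by step.

Initialize: counts = {}
Initialize: values = [1, 3, 5, 2, 6, 4, 5, 3, 3]
Entering loop: for pos, num in enumerate(values):

After execution: counts = {1: 0, 3: 1, 5: 2, 2: 3, 6: 4, 4: 5}
{1: 0, 3: 1, 5: 2, 2: 3, 6: 4, 4: 5}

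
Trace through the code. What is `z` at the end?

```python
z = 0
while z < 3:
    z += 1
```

Let's trace through this code step by step.

Initialize: z = 0
Entering loop: while z < 3:

After execution: z = 3
3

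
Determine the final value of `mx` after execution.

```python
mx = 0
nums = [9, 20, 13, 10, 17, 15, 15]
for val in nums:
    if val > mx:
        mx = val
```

Let's trace through this code step by step.

Initialize: mx = 0
Initialize: nums = [9, 20, 13, 10, 17, 15, 15]
Entering loop: for val in nums:

After execution: mx = 20
20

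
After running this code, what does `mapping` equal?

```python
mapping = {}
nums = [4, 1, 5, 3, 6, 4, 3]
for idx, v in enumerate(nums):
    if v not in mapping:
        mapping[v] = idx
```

Let's trace through this code step by step.

Initialize: mapping = {}
Initialize: nums = [4, 1, 5, 3, 6, 4, 3]
Entering loop: for idx, v in enumerate(nums):

After execution: mapping = {4: 0, 1: 1, 5: 2, 3: 3, 6: 4}
{4: 0, 1: 1, 5: 2, 3: 3, 6: 4}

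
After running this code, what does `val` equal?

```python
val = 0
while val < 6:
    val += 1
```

Let's trace through this code step by step.

Initialize: val = 0
Entering loop: while val < 6:

After execution: val = 6
6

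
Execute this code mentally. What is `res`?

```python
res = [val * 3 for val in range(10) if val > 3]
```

Let's trace through this code step by step.

Initialize: res = [val * 3 for val in range(10) if val > 3]

After execution: res = [12, 15, 18, 21, 24, 27]
[12, 15, 18, 21, 24, 27]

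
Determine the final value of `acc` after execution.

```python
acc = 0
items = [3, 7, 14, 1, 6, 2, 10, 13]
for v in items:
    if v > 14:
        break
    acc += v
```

Let's trace through this code step by step.

Initialize: acc = 0
Initialize: items = [3, 7, 14, 1, 6, 2, 10, 13]
Entering loop: for v in items:

After execution: acc = 56
56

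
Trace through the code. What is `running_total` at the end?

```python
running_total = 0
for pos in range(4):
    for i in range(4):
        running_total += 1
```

Let's trace through this code step by step.

Initialize: running_total = 0
Entering loop: for pos in range(4):

After execution: running_total = 16
16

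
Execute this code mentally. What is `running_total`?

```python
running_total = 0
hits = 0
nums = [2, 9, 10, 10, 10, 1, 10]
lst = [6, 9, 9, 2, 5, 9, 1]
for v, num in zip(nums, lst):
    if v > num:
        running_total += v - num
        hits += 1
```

Let's trace through this code step by step.

Initialize: running_total = 0
Initialize: hits = 0
Initialize: nums = [2, 9, 10, 10, 10, 1, 10]
Initialize: lst = [6, 9, 9, 2, 5, 9, 1]
Entering loop: for v, num in zip(nums, lst):

After execution: running_total = 23
23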